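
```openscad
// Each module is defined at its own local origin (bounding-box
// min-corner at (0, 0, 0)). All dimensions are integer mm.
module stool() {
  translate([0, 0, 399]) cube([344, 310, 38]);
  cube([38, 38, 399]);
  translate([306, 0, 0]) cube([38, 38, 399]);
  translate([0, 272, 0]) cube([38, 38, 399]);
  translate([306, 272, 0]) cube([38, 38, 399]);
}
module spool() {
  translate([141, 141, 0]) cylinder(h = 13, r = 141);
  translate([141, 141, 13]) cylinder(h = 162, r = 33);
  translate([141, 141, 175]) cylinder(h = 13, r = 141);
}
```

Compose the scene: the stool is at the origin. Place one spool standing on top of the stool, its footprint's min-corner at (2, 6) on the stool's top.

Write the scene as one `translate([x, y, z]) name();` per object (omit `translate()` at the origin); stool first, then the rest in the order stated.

stool();
translate([2, 6, 437]) spool();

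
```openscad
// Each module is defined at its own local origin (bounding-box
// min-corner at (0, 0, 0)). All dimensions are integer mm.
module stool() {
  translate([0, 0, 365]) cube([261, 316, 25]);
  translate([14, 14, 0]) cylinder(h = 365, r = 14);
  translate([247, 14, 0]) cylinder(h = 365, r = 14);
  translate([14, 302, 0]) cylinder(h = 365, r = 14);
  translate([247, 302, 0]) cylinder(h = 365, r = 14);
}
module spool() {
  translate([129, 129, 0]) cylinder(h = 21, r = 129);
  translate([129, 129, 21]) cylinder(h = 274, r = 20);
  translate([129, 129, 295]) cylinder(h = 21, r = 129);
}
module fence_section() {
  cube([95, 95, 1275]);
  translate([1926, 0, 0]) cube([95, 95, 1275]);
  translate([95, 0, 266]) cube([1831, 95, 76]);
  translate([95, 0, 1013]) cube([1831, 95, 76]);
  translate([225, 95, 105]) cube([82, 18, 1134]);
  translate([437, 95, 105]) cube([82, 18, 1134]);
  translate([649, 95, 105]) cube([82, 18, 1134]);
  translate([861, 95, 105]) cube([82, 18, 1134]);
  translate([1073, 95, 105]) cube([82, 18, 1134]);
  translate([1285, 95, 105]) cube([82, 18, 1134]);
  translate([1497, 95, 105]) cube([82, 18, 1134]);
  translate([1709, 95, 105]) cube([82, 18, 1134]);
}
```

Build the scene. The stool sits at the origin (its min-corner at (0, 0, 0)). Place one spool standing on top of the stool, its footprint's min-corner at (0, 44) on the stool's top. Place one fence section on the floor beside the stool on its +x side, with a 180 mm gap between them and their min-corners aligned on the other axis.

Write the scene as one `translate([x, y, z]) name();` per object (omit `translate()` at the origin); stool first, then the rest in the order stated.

stool();
translate([0, 44, 390]) spool();
translate([441, 0, 0]) fence_section();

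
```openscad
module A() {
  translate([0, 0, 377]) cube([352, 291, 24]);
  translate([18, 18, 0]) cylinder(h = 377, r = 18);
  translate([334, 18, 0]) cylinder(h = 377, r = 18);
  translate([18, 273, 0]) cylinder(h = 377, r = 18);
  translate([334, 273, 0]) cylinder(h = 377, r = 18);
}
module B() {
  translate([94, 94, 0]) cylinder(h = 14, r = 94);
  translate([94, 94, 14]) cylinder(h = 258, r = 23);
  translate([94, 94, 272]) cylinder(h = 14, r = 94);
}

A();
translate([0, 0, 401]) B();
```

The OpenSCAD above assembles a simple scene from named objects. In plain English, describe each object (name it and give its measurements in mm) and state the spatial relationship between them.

A is a four-legged stool. The seat is a 352×291×24 mm slab whose top surface is at z = 401 mm; four round legs, each 36 mm in diameter, run from the floor (z = 0) to the underside of the seat, each leg's axis is inset half a diameter from the nearest pair of seat edges (so the leg's bounding box is flush with the corner).

B is a spool: two coaxial disc flanges of radius 94 mm and thickness 14 mm, joined by a core cylinder of radius 23 mm and height 258 mm. The lower flange rests on z = 0 and the three cylinders share a vertical axis.

The spool is on top of the stool.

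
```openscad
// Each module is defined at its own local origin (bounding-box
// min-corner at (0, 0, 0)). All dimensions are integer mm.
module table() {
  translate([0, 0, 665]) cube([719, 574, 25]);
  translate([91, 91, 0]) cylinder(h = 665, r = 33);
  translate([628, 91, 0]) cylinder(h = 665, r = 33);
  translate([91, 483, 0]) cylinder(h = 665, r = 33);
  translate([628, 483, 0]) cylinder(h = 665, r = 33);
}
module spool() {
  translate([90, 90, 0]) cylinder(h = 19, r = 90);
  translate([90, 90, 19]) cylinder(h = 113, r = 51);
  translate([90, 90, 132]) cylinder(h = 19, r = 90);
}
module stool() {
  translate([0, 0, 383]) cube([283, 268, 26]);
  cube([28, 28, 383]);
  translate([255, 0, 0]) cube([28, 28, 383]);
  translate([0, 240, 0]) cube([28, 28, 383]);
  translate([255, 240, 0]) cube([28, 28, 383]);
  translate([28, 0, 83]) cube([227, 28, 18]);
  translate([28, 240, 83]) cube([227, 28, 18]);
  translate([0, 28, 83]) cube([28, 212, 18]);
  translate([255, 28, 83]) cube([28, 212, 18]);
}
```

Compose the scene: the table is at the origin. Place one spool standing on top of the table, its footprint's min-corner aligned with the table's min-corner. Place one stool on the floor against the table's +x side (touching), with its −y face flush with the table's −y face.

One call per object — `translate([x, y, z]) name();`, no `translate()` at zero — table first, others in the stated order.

table();
translate([0, 0, 690]) spool();
translate([719, 0, 0]) stool();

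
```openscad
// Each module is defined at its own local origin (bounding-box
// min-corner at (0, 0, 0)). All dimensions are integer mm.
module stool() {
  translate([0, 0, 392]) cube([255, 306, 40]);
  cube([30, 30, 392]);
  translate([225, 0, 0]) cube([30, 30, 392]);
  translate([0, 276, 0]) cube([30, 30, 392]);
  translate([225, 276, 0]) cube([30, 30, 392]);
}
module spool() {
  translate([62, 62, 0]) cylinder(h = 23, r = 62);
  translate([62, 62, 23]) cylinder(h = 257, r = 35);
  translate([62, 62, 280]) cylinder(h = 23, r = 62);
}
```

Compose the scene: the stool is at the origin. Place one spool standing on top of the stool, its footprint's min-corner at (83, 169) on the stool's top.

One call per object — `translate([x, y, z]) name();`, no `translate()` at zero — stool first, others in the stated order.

stool();
translate([83, 169, 432]) spool();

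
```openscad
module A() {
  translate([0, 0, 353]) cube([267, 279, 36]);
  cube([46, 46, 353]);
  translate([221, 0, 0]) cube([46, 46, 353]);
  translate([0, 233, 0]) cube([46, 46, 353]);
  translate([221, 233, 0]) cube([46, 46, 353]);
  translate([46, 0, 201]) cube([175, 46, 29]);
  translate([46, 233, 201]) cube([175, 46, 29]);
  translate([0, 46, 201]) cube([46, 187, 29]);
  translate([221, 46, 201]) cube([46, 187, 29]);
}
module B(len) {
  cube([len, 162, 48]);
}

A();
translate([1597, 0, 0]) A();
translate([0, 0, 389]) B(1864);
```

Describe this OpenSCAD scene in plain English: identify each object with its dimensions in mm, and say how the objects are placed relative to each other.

A is a simple wooden stool: a rectangular seat 267 mm (x) by 279 mm (y), 36 mm thick, top face at z = 389 mm, on four square legs, each 46×46 mm in cross-section. The legs rest on z = 0, each flush with a corner of the seat. Four stretchers, 46 mm wide and 29 mm tall, connect adjacent legs with their undersides at z = 201 mm, each running between the inner faces of the legs it joins and aligned with the legs' outer faces on the other axis.

B is a rectangular beam 1864 mm long (x), 162 mm deep (y), 48 mm thick (z).

The beam spans the tops of two stools placed 1330 mm apart, resting at z = 389 mm.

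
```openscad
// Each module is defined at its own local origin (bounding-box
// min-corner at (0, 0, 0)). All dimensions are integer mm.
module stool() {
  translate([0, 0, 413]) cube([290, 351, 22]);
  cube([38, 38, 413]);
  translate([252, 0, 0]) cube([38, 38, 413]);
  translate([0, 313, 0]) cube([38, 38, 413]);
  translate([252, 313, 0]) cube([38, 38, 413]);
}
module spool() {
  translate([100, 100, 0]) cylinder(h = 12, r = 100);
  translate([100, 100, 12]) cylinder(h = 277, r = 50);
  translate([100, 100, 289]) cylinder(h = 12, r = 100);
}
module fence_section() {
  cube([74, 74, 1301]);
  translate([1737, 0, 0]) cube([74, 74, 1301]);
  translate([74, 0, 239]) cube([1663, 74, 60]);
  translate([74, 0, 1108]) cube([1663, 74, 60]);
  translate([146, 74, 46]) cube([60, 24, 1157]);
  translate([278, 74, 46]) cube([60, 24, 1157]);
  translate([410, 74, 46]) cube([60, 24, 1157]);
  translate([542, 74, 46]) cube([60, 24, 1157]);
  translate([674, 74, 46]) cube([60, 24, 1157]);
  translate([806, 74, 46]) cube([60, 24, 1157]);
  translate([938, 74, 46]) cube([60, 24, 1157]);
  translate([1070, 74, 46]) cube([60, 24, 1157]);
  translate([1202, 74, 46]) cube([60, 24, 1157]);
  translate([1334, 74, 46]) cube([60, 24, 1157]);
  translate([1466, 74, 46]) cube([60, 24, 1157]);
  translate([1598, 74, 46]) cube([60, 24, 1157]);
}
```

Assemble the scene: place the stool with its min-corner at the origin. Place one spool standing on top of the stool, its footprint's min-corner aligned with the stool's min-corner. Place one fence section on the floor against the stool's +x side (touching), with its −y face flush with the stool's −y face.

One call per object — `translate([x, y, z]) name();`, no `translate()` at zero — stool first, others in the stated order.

stool();
translate([0, 0, 435]) spool();
translate([290, 0, 0]) fence_section();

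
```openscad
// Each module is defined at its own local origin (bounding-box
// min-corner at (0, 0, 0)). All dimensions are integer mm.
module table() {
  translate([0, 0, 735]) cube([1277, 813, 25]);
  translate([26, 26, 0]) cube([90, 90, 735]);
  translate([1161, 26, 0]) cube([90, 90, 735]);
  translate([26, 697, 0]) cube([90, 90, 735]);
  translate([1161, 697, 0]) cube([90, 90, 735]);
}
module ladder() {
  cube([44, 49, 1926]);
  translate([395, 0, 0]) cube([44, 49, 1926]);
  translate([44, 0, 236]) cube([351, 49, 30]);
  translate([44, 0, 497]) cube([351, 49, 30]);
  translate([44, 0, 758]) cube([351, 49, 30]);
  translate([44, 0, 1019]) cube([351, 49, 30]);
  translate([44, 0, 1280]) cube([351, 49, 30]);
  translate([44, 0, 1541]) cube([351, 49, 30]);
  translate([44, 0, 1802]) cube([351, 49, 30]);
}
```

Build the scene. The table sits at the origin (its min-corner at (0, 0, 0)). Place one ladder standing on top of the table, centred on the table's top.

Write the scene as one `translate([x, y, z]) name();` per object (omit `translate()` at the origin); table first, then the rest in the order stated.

table();
translate([419, 382, 760]) ladder();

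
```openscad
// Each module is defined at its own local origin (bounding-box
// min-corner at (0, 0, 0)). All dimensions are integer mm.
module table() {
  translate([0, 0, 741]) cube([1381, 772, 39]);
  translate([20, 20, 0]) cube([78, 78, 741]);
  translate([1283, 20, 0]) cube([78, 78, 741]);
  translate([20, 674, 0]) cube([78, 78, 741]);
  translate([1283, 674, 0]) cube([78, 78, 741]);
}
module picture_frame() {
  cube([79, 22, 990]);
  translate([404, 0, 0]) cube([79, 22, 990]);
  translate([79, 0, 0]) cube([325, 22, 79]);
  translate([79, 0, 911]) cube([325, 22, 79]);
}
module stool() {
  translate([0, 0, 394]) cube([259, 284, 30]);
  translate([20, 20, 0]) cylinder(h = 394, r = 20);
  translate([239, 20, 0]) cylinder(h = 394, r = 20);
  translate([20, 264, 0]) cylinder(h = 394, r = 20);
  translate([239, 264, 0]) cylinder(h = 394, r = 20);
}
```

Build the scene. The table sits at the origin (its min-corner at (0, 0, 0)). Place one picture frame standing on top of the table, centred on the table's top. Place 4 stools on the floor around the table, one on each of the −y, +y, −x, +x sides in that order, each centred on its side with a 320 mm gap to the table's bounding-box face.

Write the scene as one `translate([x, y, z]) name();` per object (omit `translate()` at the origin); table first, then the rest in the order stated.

table();
translate([449, 375, 780]) picture_frame();
translate([561, -604, 0]) stool();
translate([561, 1092, 0]) stool();
translate([-579, 244, 0]) stool();
translate([1701, 244, 0]) stool();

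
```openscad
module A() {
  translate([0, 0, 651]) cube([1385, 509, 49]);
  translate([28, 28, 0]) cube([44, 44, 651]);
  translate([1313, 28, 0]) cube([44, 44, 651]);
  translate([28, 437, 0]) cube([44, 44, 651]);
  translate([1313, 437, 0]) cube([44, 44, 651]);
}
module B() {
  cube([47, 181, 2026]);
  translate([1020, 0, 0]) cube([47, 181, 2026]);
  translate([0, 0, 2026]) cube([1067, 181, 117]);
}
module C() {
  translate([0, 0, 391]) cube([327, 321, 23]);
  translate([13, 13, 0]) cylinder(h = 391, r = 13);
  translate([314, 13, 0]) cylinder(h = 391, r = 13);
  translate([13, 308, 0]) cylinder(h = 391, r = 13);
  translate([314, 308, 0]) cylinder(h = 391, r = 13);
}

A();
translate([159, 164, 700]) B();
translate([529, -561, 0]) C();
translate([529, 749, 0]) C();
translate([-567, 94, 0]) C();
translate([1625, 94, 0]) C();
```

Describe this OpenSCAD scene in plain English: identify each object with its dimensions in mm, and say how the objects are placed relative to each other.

A is a table: top 1385 mm (x) × 509 mm (y), 49 mm thick, upper face at z = 700 mm, on four 44×44 mm square legs, each inset 28 mm from the nearest pair of top edges, running from z = 0 to the bottom of the top.

B is a rectangular door frame: two vertical jambs of 47×181 mm section, 2026 mm tall, with a clear opening 973 mm wide between their inner faces. A header 117 mm tall and 181 mm deep lies on top of the jambs and spans the full outside width.

C is a four-legged stool. The seat is 327×321 mm, 23 mm thick, top at z = 414 mm. It stands on four round legs, each 26 mm in diameter, from z = 0 to the seat underside, each leg's axis is inset half a diameter from the nearest pair of seat edges (so the leg's bounding box is flush with the corner).

The door frame is on top of the table, centred. Four stools sit around the table at the −y, +y, −x, +x sides.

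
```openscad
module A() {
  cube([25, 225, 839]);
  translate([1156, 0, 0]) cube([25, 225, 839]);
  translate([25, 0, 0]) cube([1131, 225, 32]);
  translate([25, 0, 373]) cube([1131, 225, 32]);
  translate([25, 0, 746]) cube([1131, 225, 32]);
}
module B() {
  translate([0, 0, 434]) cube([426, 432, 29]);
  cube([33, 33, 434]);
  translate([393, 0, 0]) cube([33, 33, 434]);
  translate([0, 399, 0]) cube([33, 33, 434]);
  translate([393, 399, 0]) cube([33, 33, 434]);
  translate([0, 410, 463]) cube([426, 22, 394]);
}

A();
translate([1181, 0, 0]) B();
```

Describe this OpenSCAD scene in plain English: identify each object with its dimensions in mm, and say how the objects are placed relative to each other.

A is a bookshelf 1181 mm wide overall, 225 mm deep and 839 mm tall. The two sides are 25 mm thick vertical panels. 3 horizontal shelves of 32 mm thickness span between the inner faces of the sides; the lowest shelf sits on the floor and shelves are stacked with a clear vertical gap of 341 mm between each pair.

B is a chair: 426×432 mm seat, 29 mm thick, top at z = 463 mm, on four 33 mm square corner legs flush with the seat edges. A 22 mm thick backrest slab spans the full seat width, extending 394 mm above the seat top, its back face flush with the seat's +y edge.

The chair is against the bookshelf's +x side, with their −y faces flush.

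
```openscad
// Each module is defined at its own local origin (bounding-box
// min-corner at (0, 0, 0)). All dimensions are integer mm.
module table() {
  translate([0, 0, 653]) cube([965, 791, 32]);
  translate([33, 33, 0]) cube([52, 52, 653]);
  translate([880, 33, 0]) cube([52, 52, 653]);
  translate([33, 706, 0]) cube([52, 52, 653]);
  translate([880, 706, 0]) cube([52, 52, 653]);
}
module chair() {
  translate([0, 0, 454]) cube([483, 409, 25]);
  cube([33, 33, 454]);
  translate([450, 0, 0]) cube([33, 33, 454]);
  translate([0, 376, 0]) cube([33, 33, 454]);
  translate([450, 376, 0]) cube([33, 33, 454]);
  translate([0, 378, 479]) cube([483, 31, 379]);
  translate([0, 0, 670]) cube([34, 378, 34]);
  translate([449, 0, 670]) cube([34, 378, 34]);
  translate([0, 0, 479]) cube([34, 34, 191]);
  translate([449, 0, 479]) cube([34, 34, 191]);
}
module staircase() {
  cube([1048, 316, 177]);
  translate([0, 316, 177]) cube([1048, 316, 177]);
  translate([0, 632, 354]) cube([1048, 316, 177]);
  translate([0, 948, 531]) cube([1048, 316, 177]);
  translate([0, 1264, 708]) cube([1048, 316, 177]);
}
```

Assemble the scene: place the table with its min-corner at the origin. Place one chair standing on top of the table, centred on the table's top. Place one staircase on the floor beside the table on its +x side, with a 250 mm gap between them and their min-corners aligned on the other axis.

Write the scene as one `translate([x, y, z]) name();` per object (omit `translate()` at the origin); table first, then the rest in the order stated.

table();
translate([241, 191, 685]) chair();
translate([1215, 0, 0]) staircase();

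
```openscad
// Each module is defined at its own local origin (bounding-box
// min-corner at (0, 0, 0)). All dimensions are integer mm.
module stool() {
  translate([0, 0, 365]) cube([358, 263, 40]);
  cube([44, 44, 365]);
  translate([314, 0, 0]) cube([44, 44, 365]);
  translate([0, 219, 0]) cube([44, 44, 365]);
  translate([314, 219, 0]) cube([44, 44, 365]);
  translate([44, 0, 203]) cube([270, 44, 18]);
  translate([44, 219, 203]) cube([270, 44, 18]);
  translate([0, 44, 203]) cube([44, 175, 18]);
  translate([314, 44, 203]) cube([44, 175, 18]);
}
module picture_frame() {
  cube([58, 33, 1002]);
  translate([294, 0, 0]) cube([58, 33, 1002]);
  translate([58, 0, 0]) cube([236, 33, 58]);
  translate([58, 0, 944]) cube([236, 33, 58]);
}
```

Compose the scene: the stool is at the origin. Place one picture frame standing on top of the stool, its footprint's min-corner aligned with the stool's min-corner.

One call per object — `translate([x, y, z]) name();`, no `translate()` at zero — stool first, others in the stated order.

stool();
translate([0, 0, 405]) picture_frame();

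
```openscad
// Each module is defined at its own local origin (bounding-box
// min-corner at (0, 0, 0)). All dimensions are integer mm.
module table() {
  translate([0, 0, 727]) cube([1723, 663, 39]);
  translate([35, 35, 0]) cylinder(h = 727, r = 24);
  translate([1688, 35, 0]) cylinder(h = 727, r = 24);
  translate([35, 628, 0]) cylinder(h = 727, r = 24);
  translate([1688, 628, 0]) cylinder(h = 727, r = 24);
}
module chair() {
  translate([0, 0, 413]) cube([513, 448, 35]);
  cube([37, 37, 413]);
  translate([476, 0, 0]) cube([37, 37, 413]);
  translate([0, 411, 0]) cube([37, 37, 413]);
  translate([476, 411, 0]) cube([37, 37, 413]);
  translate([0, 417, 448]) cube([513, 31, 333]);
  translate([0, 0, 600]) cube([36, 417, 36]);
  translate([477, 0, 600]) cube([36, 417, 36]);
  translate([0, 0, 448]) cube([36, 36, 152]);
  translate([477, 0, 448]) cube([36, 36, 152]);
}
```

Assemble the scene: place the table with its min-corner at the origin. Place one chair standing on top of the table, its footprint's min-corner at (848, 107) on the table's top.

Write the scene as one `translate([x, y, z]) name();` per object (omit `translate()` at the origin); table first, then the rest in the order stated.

table();
translate([848, 107, 766]) chair();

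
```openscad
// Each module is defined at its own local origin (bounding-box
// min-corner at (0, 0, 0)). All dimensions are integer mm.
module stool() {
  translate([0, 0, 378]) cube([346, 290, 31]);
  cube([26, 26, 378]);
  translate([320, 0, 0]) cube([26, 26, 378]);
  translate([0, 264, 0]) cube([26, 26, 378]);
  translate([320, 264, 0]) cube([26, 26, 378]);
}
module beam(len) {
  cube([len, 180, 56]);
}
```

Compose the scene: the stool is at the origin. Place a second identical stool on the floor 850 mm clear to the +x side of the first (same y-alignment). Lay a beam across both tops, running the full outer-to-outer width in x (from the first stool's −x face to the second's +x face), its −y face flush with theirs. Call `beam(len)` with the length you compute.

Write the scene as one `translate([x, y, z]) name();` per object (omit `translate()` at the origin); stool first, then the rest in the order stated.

stool();
translate([1196, 0, 0]) stool();
translate([0, 0, 409]) beam(1542);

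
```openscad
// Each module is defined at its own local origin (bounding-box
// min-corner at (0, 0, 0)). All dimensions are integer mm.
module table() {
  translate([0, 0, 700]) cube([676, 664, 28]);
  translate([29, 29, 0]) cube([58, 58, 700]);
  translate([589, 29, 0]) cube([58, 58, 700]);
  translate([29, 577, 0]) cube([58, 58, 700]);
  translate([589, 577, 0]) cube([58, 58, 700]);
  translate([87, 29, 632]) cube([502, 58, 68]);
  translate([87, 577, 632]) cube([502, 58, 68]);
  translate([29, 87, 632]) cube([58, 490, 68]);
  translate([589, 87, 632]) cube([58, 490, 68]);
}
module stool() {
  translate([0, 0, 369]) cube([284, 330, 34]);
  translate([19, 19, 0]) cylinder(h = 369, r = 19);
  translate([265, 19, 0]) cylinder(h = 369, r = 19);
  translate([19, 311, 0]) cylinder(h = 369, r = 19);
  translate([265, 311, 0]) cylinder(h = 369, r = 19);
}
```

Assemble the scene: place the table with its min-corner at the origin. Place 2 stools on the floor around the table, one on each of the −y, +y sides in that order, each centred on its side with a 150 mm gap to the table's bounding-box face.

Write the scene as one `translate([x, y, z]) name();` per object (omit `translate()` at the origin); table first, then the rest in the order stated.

table();
translate([196, -480, 0]) stool();
translate([196, 814, 0]) stool();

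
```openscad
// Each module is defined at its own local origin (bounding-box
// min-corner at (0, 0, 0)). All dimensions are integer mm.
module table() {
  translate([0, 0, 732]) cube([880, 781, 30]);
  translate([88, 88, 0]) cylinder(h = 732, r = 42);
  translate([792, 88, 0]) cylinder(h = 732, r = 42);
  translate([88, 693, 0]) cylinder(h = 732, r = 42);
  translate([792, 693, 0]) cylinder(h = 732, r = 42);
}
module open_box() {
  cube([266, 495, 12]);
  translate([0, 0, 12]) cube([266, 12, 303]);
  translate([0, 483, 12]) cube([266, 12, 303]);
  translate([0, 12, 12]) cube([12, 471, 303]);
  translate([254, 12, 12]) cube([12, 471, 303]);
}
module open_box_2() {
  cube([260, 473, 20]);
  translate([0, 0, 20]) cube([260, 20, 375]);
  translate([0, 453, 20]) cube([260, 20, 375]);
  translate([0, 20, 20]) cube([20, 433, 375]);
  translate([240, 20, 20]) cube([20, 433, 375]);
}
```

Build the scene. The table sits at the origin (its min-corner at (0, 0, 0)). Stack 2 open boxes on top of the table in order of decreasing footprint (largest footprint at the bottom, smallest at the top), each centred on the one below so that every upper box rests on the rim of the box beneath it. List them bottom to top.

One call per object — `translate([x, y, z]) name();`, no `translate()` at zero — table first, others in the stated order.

table();
translate([307, 143, 762]) open_box();
translate([310, 154, 1077]) open_box_2();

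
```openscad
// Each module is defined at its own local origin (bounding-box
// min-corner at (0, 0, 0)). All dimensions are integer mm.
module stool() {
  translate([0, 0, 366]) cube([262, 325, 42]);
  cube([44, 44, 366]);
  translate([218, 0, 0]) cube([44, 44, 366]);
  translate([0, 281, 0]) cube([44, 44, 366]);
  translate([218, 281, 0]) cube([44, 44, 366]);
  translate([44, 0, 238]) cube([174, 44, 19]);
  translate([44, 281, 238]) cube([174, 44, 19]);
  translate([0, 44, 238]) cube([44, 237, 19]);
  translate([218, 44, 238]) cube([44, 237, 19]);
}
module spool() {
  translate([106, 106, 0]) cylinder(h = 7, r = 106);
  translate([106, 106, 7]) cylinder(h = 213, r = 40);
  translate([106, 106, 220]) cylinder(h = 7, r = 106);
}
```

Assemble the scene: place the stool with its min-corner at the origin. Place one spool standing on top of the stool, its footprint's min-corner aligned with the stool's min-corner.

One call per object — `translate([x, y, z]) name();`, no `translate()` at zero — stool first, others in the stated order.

stool();
translate([0, 0, 408]) spool();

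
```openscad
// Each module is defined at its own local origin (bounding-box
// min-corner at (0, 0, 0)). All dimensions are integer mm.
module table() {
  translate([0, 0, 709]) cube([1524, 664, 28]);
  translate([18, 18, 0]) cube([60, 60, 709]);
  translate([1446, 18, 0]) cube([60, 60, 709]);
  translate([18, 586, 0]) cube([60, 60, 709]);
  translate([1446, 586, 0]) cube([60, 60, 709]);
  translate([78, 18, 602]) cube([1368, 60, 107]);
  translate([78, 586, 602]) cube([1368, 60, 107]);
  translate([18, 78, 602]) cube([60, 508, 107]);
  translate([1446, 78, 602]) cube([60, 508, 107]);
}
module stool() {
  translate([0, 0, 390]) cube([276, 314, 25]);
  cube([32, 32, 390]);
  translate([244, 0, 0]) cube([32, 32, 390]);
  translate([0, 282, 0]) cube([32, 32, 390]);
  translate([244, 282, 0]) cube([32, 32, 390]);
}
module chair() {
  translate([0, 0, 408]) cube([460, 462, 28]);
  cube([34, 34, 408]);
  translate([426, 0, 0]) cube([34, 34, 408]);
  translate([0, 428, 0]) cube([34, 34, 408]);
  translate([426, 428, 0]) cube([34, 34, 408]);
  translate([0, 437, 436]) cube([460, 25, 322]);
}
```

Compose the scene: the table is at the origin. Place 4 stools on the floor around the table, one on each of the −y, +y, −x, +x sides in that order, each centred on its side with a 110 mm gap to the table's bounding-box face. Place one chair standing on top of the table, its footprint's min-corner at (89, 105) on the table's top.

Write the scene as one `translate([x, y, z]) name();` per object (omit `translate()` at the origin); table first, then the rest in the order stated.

table();
translate([624, -424, 0]) stool();
translate([624, 774, 0]) stool();
translate([-386, 175, 0]) stool();
translate([1634, 175, 0]) stool();
translate([89, 105, 737]) chair();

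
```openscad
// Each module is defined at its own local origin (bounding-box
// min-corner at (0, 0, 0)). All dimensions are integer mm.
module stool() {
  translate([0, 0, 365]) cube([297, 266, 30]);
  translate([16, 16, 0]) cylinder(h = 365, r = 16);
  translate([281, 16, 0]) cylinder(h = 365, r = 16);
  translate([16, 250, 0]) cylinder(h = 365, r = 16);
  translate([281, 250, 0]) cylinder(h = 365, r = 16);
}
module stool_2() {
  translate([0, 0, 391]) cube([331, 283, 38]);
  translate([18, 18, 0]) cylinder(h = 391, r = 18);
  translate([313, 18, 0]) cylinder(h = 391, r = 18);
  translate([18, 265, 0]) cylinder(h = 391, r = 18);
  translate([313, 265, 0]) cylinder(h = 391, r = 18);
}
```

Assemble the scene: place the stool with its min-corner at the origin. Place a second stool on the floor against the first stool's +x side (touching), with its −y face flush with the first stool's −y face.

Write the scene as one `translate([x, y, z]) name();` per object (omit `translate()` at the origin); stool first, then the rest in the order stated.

stool();
translate([297, 0, 0]) stool_2();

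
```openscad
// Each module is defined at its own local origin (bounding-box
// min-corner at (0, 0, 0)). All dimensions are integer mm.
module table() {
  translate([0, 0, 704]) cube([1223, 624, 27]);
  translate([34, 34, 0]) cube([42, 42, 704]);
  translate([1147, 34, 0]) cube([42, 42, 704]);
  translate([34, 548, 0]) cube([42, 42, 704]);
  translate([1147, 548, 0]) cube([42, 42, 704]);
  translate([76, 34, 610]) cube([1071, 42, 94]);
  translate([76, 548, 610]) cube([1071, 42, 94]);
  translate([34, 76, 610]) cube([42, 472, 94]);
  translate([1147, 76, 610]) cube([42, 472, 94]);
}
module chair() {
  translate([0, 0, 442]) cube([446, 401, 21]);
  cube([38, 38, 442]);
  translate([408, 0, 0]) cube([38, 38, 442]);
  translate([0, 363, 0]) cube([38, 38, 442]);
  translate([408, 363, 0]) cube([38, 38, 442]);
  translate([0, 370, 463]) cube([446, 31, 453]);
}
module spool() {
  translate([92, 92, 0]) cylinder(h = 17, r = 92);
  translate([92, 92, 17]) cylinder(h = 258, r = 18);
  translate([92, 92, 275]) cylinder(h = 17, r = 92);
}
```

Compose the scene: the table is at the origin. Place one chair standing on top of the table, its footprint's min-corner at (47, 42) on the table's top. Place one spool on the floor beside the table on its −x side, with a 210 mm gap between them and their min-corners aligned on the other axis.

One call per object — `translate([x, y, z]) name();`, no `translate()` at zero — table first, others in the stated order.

table();
translate([47, 42, 731]) chair();
translate([-394, 0, 0]) spool();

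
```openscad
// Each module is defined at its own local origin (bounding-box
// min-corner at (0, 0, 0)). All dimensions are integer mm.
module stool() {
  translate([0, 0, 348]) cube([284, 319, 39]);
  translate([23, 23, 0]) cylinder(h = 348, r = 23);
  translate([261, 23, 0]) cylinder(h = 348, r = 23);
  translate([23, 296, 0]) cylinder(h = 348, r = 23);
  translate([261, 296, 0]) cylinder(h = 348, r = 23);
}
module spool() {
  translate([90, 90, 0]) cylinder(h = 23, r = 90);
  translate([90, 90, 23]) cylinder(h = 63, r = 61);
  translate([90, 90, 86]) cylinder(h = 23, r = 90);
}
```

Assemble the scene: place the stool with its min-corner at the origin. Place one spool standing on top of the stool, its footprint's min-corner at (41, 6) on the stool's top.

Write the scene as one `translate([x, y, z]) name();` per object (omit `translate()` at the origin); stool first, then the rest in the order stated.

stool();
translate([41, 6, 387]) spool();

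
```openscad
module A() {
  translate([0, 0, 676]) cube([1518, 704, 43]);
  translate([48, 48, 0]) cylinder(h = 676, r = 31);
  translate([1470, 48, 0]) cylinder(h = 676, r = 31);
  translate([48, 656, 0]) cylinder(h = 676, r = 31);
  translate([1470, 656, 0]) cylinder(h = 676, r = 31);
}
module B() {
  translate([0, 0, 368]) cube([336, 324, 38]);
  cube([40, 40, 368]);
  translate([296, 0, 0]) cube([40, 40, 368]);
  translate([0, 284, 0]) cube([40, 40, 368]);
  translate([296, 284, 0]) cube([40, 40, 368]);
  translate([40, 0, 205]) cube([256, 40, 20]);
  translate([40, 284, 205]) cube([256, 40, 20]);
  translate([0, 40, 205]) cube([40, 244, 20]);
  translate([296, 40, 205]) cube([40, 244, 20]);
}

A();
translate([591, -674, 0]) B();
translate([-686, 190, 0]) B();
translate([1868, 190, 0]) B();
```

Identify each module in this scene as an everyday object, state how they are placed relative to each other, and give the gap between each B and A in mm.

Each stool's nearest face is 350 mm from the table's bounding box.

A is a table. B is a stool. Three stools sit around the table at the −y, −x, +x sides. The gap between each stool and the table is 350 mm.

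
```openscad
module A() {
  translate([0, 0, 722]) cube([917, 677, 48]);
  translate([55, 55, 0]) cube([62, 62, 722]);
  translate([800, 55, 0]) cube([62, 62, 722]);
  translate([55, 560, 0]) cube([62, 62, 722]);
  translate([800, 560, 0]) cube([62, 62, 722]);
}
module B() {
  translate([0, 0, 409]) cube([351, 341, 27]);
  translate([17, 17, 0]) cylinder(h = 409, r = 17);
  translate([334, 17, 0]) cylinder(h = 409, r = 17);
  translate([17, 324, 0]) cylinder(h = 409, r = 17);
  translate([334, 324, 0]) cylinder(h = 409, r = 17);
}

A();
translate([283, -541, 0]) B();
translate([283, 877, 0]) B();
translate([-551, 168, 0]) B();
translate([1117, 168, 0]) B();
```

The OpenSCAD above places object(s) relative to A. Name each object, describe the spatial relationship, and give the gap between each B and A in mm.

A is a table. B is a stool. Four stools sit around the table at the −y, +y, −x, +x sides. The gap between each stool and the table is 200 mm.

Each stool's nearest face is 200 mm from the table's bounding box.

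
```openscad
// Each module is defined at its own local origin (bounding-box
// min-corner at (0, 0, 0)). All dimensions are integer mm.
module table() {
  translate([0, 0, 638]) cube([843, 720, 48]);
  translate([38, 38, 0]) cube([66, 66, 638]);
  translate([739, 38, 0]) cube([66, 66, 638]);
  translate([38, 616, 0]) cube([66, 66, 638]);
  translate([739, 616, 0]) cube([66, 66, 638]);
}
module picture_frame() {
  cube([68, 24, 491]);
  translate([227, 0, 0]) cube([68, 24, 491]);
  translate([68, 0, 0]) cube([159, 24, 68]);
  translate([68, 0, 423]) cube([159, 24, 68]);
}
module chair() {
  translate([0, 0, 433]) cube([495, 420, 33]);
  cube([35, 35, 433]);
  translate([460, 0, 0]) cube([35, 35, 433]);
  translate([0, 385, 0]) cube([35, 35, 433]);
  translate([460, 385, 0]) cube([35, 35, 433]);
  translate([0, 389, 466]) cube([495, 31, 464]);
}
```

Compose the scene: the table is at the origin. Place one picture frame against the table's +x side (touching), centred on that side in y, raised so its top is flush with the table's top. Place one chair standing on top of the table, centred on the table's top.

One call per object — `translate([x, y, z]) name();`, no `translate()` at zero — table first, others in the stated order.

table();
translate([843, 348, 195]) picture_frame();
translate([174, 150, 686]) chair();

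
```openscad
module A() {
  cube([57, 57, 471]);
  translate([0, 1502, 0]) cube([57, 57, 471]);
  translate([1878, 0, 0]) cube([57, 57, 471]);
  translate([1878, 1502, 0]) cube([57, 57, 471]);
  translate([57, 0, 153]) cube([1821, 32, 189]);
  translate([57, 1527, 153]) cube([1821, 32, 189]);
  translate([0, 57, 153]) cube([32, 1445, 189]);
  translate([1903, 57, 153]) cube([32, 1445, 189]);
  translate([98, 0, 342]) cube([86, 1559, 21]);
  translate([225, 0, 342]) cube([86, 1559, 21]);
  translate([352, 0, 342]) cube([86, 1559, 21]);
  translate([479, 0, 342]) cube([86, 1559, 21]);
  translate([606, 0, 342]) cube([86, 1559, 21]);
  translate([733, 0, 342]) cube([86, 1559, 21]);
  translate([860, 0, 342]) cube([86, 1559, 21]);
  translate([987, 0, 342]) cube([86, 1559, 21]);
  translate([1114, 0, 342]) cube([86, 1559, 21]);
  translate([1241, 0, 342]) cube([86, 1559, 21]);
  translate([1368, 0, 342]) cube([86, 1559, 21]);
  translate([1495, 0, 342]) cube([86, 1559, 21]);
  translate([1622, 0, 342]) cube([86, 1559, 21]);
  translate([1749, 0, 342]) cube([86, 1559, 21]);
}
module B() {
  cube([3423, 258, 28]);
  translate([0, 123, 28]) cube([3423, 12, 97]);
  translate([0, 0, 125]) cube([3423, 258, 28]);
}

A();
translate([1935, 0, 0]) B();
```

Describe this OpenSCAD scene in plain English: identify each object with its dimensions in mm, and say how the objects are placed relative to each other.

A is a bed frame 1935 mm long (x) by 1559 mm wide (y). Four 57×57 mm corner posts, 471 mm tall, at the corners of the footprint. Four rails of 32 mm thickness and 189 mm height run between adjacent posts with their undersides at z = 153 mm, their outer faces flush with the outside of the frame (the two x-running rails run between the posts' inner faces; the two y-running rails run between the posts' inner faces). 14 slats, each 86 mm wide (x) and 21 mm thick, lie across the top of the two x-running rails, running the full 1559 mm width of the frame in y; the slats are evenly spaced along x between the inner faces of the end posts with equal gaps (rounded down to the nearest mm) at the −x end and between each pair — any rounding remainder accumulates at the +x end.

B is an I-beam lying along x, 3423 mm long. Overall section height 153 mm. Two flanges 258 mm wide (y) and 28 mm thick, one on the floor and one at the top; a web 12 mm thick runs between them, centred on the flange width.

The I-beam is against the bed frame's +x side, with their −y faces flush.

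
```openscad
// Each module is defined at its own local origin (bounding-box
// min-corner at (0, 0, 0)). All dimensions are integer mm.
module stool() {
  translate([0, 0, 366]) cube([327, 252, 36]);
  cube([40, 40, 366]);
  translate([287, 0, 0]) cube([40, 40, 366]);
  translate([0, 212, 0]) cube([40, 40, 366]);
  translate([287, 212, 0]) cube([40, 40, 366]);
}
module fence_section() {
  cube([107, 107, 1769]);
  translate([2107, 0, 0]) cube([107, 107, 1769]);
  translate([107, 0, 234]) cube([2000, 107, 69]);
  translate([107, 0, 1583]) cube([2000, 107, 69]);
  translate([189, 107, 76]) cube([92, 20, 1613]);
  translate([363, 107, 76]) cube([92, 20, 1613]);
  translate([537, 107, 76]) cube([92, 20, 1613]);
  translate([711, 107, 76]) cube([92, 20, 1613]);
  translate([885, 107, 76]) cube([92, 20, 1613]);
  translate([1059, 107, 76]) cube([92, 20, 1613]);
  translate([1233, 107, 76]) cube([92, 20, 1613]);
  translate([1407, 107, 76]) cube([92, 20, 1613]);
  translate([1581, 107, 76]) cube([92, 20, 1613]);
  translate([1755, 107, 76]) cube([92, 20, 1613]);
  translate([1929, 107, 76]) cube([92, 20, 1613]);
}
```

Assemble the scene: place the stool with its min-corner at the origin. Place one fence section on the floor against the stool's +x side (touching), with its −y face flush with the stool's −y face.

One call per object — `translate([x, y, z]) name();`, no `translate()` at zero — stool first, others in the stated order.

stool();
translate([327, 0, 0]) fence_section();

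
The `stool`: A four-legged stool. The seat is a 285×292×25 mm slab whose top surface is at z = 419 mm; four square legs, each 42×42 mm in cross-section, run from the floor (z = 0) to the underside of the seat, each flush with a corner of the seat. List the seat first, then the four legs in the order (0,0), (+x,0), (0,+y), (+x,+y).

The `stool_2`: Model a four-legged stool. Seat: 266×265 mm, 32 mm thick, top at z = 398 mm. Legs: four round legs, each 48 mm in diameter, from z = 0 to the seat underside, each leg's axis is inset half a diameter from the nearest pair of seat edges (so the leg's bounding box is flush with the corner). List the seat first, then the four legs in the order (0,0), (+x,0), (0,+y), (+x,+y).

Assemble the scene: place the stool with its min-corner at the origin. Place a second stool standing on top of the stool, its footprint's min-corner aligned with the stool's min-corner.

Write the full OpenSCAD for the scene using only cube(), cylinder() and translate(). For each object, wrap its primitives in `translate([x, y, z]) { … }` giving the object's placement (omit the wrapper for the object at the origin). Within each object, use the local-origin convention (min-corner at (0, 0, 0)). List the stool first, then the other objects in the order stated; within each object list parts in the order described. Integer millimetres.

translate([0, 0, 394]) cube([285, 292, 25]);
cube([42, 42, 394]);
translate([243, 0, 0]) cube([42, 42, 394]);
translate([0, 250, 0]) cube([42, 42, 394]);
translate([243, 250, 0]) cube([42, 42, 394]);
translate([0, 0, 419]) {
  translate([0, 0, 366]) cube([266, 265, 32]);
  translate([24, 24, 0]) cylinder(h = 366, r = 24);
  translate([242, 24, 0]) cylinder(h = 366, r = 24);
  translate([24, 241, 0]) cylinder(h = 366, r = 24);
  translate([242, 241, 0]) cylinder(h = 366, r = 24);
}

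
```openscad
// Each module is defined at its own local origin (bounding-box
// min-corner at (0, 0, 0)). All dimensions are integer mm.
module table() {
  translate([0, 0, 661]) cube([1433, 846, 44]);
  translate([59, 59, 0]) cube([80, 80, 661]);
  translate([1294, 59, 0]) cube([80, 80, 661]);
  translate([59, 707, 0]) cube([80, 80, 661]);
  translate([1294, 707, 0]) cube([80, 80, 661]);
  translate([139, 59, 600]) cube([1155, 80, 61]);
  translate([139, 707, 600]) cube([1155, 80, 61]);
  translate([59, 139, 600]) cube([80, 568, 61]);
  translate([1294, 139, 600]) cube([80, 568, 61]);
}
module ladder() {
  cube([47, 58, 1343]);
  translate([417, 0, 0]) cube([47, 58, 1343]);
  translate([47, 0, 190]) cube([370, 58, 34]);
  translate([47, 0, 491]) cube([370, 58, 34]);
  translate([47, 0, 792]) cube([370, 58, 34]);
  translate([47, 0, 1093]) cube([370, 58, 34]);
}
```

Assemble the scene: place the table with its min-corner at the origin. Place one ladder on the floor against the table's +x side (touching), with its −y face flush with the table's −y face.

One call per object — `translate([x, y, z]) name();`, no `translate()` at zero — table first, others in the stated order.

table();
translate([1433, 0, 0]) ladder();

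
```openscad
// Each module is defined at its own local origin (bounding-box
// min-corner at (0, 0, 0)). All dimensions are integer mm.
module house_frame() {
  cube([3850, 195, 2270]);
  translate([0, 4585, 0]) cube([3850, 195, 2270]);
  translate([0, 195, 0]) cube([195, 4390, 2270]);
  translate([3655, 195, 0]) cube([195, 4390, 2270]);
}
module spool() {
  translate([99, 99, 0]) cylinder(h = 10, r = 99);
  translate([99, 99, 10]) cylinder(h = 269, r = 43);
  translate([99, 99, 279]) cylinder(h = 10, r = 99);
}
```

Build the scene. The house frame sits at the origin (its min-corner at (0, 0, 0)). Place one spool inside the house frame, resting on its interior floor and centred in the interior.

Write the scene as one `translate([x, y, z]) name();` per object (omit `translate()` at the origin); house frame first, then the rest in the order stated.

house_frame();
translate([1826, 2291, 0]) spool();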